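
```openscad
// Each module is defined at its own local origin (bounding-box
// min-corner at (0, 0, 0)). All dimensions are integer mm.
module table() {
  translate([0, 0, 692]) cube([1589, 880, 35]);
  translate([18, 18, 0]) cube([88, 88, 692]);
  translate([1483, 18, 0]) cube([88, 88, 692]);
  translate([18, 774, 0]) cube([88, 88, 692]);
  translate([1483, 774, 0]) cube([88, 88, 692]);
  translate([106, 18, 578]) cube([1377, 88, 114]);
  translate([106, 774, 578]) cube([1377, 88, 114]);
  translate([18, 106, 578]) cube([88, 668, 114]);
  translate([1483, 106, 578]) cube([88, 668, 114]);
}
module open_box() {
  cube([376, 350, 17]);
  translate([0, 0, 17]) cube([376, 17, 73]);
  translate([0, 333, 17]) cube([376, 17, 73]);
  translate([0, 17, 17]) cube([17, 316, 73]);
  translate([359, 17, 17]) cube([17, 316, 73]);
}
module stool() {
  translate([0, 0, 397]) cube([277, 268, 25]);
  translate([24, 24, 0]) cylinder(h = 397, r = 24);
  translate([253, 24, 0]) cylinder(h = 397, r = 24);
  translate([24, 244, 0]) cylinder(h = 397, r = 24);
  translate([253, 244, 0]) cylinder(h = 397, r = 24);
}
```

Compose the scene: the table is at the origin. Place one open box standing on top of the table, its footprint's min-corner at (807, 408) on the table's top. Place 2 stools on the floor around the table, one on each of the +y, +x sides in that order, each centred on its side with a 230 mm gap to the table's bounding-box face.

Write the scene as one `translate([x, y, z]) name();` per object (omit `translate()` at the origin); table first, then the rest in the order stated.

table();
translate([807, 408, 727]) open_box();
translate([656, 1110, 0]) stool();
translate([1819, 306, 0]) stool();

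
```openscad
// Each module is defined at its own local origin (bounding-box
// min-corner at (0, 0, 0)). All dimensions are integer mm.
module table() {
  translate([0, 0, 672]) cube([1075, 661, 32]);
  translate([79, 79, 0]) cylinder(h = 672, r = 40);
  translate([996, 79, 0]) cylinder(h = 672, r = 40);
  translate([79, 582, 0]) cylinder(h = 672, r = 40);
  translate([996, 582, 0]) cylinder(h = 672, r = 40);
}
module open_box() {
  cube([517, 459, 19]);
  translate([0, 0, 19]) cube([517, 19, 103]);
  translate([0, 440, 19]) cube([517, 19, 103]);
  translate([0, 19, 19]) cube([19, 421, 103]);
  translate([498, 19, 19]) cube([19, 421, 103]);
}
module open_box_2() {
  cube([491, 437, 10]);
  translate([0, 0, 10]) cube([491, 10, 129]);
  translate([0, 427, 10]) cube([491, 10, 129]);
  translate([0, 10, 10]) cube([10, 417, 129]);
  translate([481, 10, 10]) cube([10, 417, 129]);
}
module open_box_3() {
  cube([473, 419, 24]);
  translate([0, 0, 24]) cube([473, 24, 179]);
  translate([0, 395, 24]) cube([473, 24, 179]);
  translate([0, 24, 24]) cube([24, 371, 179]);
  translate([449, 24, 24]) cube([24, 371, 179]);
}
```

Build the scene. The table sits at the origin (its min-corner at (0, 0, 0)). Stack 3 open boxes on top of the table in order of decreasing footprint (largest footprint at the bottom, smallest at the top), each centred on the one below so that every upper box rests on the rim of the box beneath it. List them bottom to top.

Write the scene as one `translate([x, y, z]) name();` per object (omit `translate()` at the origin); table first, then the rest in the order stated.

table();
translate([279, 101, 704]) open_box();
translate([292, 112, 826]) open_box_2();
translate([301, 121, 965]) open_box_3();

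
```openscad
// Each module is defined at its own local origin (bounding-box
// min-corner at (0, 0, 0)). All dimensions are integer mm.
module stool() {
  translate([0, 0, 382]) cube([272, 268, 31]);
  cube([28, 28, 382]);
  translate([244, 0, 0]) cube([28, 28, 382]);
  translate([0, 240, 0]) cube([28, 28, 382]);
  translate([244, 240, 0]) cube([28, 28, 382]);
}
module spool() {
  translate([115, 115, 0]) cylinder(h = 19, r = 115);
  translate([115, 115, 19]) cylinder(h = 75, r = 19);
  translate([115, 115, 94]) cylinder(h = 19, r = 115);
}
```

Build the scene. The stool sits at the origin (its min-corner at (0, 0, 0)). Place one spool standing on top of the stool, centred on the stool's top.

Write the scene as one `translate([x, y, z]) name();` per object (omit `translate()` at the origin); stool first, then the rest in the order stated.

stool();
translate([21, 19, 413]) spool();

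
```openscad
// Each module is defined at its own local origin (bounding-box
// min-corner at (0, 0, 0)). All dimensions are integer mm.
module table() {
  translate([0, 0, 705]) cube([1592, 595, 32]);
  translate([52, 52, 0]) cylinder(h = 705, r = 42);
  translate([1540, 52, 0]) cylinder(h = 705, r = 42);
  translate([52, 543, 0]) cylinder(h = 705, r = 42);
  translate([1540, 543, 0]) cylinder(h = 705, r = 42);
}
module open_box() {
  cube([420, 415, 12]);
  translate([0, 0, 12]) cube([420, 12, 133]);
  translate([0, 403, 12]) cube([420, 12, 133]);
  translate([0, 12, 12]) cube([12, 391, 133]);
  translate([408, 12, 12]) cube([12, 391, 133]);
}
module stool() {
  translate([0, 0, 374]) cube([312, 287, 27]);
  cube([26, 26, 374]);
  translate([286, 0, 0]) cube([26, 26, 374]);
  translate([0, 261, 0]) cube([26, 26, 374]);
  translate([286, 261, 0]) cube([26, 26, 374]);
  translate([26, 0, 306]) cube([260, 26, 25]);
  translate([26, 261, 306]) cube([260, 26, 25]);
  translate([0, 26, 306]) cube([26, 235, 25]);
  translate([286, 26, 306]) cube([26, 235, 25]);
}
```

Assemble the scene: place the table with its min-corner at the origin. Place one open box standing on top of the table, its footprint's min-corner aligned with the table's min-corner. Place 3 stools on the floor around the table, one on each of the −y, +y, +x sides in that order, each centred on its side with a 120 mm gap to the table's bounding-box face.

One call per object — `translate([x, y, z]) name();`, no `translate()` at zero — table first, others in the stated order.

table();
translate([0, 0, 737]) open_box();
translate([640, -407, 0]) stool();
translate([640, 715, 0]) stool();
translate([1712, 154, 0]) stool();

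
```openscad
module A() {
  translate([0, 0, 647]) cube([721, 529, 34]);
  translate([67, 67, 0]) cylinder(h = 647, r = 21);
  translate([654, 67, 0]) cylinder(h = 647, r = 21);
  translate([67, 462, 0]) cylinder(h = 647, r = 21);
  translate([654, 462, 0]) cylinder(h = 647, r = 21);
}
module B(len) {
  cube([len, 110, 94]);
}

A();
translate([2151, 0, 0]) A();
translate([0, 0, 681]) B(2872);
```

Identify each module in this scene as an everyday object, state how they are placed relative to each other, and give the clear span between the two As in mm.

A is a table. B is a beam. A beam spans the tops of two tables. The clear span between the two tables is 1430 mm.

Second table starts at x = 2151; first ends at x = 721; clear span = 2151 − 721 = 1430 mm.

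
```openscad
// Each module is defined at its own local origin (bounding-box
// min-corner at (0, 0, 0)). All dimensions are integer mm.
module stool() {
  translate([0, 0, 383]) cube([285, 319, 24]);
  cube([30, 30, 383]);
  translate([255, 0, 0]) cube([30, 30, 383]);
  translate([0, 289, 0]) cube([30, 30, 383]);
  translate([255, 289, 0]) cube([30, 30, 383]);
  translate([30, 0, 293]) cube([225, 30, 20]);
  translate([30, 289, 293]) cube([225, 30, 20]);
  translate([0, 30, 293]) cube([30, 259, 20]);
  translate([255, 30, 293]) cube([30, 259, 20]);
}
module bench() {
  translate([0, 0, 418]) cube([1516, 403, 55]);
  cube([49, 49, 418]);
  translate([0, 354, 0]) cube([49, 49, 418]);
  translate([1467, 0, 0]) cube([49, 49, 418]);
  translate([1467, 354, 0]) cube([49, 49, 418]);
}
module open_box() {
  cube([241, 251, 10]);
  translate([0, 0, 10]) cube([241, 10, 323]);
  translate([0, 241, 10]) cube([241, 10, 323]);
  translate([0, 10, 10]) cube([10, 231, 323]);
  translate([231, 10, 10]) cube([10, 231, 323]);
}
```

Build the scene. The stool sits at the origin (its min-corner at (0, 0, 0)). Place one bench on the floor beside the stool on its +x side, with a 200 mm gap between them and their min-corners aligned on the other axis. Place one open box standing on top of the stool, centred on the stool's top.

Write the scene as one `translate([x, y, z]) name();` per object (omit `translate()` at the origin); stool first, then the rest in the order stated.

stool();
translate([485, 0, 0]) bench();
translate([22, 34, 407]) open_box();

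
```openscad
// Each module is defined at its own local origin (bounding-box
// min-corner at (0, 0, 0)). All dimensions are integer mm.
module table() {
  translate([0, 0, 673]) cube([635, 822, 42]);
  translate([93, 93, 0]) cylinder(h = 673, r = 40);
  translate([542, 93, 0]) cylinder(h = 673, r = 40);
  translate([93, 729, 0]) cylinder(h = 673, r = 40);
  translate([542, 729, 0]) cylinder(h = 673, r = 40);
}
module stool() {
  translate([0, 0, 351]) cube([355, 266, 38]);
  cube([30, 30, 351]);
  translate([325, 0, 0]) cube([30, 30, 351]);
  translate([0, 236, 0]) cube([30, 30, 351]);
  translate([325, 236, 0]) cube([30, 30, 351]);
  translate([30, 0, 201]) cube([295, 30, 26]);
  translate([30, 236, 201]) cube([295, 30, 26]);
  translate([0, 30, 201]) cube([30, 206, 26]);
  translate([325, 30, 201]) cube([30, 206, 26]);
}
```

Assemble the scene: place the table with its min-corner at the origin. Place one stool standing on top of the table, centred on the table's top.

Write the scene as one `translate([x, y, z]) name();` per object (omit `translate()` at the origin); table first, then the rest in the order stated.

table();
translate([140, 278, 715]) stool();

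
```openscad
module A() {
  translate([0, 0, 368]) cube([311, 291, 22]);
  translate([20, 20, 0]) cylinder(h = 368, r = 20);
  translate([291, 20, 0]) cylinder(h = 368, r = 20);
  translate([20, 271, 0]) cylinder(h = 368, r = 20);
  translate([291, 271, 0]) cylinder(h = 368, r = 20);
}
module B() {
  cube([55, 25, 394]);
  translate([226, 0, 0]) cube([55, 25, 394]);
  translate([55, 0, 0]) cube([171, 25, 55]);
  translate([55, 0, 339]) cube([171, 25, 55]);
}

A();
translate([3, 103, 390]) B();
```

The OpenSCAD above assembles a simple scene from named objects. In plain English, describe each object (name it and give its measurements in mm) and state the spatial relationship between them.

A is a four-legged stool. The seat is a 311×291×22 mm slab whose top surface is at z = 390 mm; four round legs, each 40 mm in diameter, run from the floor (z = 0) to the underside of the seat, each leg's axis is inset half a diameter from the nearest pair of seat edges (so the leg's bounding box is flush with the corner).

B is a rectangular picture frame lying in the x–z plane (depth along y). The opening is 171 mm wide (x) by 284 mm tall (z), surrounded by a border 55 mm wide on all four sides. The frame is 25 mm deep and is made of two full-height vertical stiles with two horizontal rails fitted between them.

The picture frame is on top of the stool.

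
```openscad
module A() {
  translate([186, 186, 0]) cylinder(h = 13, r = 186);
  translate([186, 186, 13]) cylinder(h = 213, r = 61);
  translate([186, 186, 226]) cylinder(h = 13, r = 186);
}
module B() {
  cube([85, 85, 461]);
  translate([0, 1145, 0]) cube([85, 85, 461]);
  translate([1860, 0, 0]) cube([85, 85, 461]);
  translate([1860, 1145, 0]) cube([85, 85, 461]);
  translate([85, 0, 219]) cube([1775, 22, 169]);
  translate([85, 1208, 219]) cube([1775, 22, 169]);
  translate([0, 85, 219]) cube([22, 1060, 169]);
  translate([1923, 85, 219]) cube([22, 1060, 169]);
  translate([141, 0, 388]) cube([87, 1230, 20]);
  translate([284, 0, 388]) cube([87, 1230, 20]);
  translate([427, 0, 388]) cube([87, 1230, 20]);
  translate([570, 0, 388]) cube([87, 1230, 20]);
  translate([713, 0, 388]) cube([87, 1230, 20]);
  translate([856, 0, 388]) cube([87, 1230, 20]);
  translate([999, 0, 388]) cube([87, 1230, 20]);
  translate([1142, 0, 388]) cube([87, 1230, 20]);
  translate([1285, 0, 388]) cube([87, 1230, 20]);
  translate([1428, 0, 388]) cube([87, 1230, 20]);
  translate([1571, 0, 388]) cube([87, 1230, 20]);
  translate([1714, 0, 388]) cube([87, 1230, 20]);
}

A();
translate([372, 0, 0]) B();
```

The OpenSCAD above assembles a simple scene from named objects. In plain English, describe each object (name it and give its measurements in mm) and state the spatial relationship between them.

A is a spool: two coaxial disc flanges of radius 186 mm and thickness 13 mm, joined by a core cylinder of radius 61 mm and height 213 mm. The lower flange rests on z = 0 and the three cylinders share a vertical axis.

B is a bed frame 1945 mm long (x) by 1230 mm wide (y). Four 85×85 mm corner posts, 461 mm tall, at the corners of the footprint. Four rails of 22 mm thickness and 169 mm height run between adjacent posts with their undersides at z = 219 mm, their outer faces flush with the outside of the frame (the two x-running rails run between the posts' inner faces; the two y-running rails run between the posts' inner faces). 12 slats, each 87 mm wide (x) and 20 mm thick, lie across the top of the two x-running rails, running the full 1230 mm width of the frame in y; the slats are evenly spaced along x between the inner faces of the end posts with equal gaps (rounded down to the nearest mm) at the −x end and between each pair — any rounding remainder accumulates at the +x end.

The bed frame is against the spool's +x side, with their −y faces flush.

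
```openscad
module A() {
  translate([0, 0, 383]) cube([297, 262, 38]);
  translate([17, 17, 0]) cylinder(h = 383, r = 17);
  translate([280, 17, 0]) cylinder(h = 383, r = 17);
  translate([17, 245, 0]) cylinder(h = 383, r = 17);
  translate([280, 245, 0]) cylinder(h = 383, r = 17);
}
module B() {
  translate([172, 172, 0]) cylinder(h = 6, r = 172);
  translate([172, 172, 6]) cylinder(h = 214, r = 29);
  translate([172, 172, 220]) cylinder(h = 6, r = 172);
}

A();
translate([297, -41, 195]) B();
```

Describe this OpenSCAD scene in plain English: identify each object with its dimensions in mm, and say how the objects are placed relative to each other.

A is a four-legged stool. The seat is a 297×262×38 mm slab whose top surface is at z = 421 mm; four round legs, each 34 mm in diameter, run from the floor (z = 0) to the underside of the seat, each leg's axis is inset half a diameter from the nearest pair of seat edges (so the leg's bounding box is flush with the corner).

B is a spool: two coaxial disc flanges of radius 172 mm and thickness 6 mm, joined by a core cylinder of radius 29 mm and height 214 mm. The lower flange rests on z = 0 and the three cylinders share a vertical axis.

The spool is beside the stool with their tops flush at z = 421.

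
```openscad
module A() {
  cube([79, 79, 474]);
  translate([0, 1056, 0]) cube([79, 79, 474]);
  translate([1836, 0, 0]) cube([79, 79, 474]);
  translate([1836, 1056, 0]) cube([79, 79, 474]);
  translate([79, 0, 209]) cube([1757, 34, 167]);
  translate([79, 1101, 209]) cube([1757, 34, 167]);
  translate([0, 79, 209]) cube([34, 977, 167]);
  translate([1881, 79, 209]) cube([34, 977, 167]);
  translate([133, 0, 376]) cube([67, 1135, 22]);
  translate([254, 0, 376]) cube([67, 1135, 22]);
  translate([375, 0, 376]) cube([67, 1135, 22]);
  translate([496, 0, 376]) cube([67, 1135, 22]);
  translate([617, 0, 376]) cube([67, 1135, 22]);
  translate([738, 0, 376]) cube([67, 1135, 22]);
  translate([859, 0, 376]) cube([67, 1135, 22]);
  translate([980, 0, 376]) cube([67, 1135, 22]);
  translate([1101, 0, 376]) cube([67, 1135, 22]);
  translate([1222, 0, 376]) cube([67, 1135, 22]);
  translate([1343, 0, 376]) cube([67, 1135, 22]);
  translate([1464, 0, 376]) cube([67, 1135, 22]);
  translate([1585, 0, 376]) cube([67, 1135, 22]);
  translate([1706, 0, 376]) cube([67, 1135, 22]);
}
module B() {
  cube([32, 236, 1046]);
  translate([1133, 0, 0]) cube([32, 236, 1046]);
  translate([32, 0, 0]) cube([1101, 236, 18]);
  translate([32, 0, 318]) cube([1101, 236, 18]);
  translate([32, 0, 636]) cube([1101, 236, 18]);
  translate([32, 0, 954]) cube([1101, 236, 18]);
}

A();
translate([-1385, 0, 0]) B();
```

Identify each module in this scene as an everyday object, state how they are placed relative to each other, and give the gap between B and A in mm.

A is a bed frame. B is a bookshelf. The bookshelf is on the floor beside the bed frame on its −x side. The gap between the bookshelf and the bed frame is 220 mm.

The bookshelf's nearest face is 220 mm from the bed frame's −x face.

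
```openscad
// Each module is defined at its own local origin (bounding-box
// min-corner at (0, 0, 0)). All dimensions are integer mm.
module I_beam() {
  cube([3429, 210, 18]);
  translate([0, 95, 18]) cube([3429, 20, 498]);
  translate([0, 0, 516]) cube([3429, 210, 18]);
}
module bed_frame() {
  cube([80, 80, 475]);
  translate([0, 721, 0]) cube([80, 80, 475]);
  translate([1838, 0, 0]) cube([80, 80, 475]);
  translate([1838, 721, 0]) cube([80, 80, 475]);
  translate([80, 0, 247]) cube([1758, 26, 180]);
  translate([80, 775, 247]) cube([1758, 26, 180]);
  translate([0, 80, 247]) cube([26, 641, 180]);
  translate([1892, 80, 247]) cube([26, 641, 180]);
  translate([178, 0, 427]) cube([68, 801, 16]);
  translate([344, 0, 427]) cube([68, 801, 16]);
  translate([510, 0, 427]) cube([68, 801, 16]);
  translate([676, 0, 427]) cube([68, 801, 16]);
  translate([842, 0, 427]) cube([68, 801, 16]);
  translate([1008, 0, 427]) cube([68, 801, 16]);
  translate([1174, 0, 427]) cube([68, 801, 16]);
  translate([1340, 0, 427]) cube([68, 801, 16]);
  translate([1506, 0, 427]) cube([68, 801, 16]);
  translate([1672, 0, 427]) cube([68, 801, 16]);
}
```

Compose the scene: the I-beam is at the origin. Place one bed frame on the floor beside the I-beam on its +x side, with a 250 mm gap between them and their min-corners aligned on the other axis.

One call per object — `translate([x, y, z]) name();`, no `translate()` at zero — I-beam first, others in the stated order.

I_beam();
translate([3679, 0, 0]) bed_frame();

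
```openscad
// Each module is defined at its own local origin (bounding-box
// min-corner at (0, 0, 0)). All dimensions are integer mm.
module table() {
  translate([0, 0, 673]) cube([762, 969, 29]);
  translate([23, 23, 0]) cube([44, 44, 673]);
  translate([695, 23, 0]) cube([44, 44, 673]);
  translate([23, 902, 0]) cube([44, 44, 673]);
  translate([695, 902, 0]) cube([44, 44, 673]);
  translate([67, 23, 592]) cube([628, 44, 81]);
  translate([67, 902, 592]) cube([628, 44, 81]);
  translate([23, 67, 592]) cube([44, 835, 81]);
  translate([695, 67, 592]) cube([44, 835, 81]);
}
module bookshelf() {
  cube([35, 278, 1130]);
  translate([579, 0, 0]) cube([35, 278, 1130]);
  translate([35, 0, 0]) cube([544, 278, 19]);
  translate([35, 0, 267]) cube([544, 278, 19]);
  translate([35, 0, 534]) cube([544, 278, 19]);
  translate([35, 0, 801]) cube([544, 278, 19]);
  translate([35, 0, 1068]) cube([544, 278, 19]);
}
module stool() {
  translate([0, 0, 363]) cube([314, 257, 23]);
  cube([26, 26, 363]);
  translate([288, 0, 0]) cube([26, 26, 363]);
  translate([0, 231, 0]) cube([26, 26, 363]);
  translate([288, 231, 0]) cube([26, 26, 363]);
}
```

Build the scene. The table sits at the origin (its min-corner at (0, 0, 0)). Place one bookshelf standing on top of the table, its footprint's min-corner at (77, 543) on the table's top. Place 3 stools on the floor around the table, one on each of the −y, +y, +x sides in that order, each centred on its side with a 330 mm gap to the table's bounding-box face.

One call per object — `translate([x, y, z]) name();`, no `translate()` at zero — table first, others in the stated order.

table();
translate([77, 543, 702]) bookshelf();
translate([224, -587, 0]) stool();
translate([224, 1299, 0]) stool();
translate([1092, 356, 0]) stool();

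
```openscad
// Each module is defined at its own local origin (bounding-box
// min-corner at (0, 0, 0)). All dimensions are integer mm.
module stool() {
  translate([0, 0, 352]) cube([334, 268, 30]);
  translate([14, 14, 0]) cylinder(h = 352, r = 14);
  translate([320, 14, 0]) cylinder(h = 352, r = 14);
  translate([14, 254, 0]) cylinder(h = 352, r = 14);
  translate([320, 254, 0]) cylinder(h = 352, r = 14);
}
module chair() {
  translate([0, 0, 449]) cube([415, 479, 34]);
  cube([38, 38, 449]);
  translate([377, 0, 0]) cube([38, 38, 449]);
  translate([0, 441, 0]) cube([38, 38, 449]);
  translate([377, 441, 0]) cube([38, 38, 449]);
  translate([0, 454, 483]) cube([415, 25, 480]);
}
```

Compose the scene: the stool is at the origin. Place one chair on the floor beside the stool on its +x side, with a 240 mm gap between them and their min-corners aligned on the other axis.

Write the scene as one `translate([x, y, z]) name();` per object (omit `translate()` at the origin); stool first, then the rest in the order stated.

stool();
translate([574, 0, 0]) chair();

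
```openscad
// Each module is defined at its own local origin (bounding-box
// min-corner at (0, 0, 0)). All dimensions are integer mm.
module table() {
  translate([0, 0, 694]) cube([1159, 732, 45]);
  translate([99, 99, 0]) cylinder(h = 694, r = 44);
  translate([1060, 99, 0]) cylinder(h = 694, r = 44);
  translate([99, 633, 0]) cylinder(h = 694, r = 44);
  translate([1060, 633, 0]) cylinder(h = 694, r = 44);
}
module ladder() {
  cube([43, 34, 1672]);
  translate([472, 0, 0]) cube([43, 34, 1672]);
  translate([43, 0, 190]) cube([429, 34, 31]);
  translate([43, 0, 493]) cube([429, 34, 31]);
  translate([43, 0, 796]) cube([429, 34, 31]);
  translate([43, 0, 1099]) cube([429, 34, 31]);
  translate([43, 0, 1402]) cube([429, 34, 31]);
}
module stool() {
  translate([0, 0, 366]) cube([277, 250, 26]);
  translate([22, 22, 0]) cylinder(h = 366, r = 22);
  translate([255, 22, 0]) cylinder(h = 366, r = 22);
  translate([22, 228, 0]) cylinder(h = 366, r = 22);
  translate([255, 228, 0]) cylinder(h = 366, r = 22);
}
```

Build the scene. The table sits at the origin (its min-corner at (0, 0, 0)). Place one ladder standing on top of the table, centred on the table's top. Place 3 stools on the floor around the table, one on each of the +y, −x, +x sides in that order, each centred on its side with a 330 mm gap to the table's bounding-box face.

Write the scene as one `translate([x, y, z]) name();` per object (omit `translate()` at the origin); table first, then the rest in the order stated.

table();
translate([322, 349, 739]) ladder();
translate([441, 1062, 0]) stool();
translate([-607, 241, 0]) stool();
translate([1489, 241, 0]) stool();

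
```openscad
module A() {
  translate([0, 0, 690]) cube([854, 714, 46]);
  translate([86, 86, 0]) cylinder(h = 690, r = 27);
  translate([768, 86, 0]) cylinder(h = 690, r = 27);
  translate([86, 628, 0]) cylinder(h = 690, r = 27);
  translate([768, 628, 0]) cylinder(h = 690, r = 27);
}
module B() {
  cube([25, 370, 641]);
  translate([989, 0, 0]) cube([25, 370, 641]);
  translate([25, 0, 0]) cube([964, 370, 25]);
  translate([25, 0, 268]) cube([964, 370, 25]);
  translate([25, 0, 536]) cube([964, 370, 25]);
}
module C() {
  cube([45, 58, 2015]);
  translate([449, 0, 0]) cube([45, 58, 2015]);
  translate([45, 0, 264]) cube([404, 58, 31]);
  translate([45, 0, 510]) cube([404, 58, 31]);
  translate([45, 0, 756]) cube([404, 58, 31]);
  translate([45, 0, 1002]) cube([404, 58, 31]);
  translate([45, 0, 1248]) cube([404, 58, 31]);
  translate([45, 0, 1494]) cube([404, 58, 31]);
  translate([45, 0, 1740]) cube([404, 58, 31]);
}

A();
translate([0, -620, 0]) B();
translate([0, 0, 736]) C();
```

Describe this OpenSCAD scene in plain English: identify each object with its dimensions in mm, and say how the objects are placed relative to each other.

A is a table: top 854 mm (x) × 714 mm (y), 46 mm thick, upper face at z = 736 mm, on four round legs of 54 mm diameter, each leg's bounding box inset 59 mm from the nearest pair of top edges, running from z = 0 to the bottom of the top.

B is an open bookshelf. Two side panels, each 25 mm thick, 370 mm deep and 641 mm tall, stand 1014 mm apart (outside-to-outside). Between them sit 3 shelves, each 25 mm thick and 370 mm deep, spanning the full gap between the sides. The bottom shelf rests on the floor (its underside at z = 0) and the clear gap between one shelf's top and the next shelf's underside is 243 mm.

C is a straight ladder. Two 45×58 mm vertical rails, 2015 mm tall, stand 494 mm apart (outside-to-outside) with their front faces coplanar on the −y side. 7 rungs, each 58 mm deep and 31 mm tall, span between the inner faces of the rails, front faces flush with the rails. The lowest rung's underside is at z = 264 mm and rungs are spaced 246 mm apart (underside to underside).

The bookshelf is on the floor beside the table on its −y side. The ladder is on top of the table.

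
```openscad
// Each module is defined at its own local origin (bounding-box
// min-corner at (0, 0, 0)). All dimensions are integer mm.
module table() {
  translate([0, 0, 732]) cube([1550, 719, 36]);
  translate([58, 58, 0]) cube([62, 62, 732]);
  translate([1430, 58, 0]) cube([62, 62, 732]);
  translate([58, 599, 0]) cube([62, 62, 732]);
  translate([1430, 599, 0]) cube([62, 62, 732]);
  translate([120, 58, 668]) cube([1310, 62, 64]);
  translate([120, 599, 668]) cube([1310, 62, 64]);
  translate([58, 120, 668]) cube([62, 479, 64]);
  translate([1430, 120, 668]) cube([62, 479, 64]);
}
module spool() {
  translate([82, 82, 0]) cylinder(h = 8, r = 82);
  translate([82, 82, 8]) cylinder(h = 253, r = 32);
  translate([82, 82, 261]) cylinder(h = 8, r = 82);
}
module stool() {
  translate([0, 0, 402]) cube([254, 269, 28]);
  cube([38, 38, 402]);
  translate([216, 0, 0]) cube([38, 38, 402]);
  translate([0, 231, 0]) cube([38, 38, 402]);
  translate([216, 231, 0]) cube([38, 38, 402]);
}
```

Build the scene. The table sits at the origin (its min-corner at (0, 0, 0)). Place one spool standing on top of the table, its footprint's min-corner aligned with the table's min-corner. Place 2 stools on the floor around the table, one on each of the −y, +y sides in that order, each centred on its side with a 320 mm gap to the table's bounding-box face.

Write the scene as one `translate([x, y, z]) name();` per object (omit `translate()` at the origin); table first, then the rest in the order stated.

table();
translate([0, 0, 768]) spool();
translate([648, -589, 0]) stool();
translate([648, 1039, 0]) stool();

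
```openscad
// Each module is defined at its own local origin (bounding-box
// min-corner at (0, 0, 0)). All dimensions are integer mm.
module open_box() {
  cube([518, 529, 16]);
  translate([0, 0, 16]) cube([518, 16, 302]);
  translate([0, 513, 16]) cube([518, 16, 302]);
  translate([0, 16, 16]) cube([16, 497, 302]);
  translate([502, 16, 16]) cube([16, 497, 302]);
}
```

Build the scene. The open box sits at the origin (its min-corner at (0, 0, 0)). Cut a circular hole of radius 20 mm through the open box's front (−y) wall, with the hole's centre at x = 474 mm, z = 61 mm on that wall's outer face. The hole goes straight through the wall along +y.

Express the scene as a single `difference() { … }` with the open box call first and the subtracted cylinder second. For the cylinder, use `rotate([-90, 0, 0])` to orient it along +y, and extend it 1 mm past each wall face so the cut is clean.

difference() {
  open_box();
  translate([474, -1, 61]) rotate([-90, 0, 0]) cylinder(h = 18, r = 20);
}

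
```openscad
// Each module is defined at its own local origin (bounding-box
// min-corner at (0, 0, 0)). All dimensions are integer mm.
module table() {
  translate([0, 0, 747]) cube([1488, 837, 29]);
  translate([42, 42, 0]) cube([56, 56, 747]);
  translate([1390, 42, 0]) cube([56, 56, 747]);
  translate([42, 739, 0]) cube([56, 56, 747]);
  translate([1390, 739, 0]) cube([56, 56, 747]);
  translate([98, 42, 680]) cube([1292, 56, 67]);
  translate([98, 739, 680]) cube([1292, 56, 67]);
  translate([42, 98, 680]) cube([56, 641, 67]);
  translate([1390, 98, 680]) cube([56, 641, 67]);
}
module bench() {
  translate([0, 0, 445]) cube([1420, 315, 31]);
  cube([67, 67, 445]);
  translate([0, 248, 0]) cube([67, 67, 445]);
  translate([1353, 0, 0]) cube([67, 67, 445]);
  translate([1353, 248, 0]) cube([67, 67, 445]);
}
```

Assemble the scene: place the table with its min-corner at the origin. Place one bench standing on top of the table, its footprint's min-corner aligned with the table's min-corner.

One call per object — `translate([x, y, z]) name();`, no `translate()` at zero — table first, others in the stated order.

table();
translate([0, 0, 776]) bench();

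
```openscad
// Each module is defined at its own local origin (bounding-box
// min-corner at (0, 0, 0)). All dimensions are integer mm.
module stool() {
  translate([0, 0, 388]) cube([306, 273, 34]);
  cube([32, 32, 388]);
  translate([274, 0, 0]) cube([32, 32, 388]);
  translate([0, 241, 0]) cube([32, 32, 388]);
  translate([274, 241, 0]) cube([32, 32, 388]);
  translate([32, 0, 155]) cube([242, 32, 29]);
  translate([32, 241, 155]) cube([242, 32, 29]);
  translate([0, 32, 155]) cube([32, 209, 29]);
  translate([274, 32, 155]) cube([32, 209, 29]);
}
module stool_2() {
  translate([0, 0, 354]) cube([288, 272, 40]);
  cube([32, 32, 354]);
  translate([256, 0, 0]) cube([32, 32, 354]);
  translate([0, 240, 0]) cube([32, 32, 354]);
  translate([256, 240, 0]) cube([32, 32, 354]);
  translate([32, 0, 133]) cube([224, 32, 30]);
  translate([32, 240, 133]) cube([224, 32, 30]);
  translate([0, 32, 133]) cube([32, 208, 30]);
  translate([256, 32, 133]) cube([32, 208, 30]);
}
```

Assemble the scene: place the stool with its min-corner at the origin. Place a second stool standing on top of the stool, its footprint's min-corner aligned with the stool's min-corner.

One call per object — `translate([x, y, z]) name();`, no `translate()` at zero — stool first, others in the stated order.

stool();
translate([0, 0, 422]) stool_2();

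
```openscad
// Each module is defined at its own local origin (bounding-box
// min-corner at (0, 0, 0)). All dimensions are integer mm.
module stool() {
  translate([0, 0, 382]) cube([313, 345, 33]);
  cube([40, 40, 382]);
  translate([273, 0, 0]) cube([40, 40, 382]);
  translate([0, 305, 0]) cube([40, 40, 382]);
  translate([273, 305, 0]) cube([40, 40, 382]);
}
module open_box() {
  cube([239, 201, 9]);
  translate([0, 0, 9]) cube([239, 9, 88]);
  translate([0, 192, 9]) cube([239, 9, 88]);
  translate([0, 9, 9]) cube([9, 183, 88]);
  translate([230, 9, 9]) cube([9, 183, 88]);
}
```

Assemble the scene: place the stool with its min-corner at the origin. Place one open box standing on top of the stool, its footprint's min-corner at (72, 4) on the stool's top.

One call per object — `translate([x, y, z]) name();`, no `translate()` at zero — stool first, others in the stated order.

stool();
translate([72, 4, 415]) open_box();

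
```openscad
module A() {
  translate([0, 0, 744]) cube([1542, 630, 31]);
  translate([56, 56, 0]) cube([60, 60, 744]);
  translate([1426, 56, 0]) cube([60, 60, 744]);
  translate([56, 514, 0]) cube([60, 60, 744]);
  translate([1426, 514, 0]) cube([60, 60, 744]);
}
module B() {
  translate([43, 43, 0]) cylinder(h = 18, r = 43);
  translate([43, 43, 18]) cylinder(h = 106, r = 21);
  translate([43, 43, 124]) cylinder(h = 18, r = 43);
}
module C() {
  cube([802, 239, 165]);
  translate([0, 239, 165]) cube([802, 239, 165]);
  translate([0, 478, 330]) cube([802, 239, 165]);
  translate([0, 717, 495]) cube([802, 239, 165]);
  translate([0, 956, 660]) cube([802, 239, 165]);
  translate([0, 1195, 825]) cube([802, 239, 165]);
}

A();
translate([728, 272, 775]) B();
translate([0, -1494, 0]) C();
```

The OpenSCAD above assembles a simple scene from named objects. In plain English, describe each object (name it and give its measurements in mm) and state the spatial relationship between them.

A is a table: top 1542 mm (x) × 630 mm (y), 31 mm thick, upper face at z = 775 mm, on four 60×60 mm square legs, each inset 56 mm from the nearest pair of top edges, running from z = 0 to the bottom of the top.

B is a spool: two coaxial disc flanges of radius 43 mm and thickness 18 mm, joined by a core cylinder of radius 21 mm and height 106 mm. The lower flange rests on z = 0 and the three cylinders share a vertical axis.

C is a run of 6 identical solid stair steps. Each tread is 802×239 mm and each step block is 165 mm high. Step 1 rests on the floor; step k is offset from step 1 by (k−1)×239 mm in y and (k−1)×165 mm in z.

The spool is on top of the table, centred. The staircase is on the floor beside the table on its −y side.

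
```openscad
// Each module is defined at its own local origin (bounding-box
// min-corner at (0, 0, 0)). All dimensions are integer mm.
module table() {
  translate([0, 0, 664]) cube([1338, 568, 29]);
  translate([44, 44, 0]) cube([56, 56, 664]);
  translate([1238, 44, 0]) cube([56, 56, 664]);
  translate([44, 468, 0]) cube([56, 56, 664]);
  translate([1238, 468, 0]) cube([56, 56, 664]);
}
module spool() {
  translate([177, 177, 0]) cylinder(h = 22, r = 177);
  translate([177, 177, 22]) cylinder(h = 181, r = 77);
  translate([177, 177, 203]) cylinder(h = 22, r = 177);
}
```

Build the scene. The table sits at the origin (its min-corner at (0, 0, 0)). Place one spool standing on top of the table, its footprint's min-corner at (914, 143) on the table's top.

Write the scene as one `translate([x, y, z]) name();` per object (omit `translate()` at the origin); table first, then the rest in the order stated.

table();
translate([914, 143, 693]) spool();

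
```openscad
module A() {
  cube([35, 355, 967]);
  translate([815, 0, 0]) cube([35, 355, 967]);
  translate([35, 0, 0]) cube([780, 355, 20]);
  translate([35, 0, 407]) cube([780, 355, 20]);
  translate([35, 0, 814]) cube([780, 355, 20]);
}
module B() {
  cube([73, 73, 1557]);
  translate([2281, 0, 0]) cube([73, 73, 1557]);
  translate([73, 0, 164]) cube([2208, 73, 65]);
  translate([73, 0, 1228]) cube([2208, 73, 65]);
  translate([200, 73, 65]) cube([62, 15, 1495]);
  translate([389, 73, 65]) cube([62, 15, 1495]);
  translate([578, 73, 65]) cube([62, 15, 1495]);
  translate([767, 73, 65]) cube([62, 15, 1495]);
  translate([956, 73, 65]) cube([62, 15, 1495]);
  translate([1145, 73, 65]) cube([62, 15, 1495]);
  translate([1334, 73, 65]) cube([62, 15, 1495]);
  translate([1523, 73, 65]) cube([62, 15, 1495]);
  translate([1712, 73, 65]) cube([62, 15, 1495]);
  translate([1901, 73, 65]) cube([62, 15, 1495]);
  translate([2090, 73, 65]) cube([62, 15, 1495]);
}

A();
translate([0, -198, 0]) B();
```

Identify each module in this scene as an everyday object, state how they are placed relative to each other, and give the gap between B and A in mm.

A is a bookshelf. B is a fence section. The fence section is on the floor beside the bookshelf on its −y side. The gap between the fence section and the bookshelf is 110 mm.

The fence section's nearest face is 110 mm from the bookshelf's −y face.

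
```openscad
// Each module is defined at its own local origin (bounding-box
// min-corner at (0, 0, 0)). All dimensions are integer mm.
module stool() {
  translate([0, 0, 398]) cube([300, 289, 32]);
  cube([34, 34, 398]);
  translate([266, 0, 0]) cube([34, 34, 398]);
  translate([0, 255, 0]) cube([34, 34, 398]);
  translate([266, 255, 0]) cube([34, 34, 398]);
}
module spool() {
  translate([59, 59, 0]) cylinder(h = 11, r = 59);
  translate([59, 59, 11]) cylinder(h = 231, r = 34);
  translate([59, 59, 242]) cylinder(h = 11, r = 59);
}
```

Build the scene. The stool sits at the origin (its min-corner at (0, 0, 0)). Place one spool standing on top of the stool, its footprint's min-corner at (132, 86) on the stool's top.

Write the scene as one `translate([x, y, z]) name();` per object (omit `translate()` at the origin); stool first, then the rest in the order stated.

stool();
translate([132, 86, 430]) spool();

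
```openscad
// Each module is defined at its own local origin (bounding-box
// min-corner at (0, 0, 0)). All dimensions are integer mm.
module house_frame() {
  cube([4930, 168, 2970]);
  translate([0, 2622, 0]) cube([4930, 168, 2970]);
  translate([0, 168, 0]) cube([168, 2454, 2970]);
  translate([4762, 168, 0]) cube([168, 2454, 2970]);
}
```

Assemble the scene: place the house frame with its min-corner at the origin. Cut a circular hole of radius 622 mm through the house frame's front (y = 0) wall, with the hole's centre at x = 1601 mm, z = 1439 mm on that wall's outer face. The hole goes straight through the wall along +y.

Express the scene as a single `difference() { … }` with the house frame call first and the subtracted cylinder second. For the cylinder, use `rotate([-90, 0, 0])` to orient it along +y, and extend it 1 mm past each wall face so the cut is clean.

difference() {
  house_frame();
  translate([1601, -1, 1439]) rotate([-90, 0, 0]) cylinder(h = 170, r = 622);
}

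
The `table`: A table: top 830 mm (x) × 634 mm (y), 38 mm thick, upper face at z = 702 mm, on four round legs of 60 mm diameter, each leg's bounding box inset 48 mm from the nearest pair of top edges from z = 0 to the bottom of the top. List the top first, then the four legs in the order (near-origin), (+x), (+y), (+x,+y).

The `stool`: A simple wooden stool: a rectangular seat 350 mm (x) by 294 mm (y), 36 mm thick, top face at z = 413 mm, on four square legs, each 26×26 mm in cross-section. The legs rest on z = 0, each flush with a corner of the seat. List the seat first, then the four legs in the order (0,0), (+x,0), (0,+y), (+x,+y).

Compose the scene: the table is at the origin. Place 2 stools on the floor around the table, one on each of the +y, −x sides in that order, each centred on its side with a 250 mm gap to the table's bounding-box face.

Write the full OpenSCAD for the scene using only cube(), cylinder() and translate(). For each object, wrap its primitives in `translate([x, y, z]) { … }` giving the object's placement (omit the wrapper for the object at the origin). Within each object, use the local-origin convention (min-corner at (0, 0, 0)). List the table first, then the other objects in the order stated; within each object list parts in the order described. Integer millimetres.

translate([0, 0, 664]) cube([830, 634, 38]);
translate([78, 78, 0]) cylinder(h = 664, r = 30);
translate([752, 78, 0]) cylinder(h = 664, r = 30);
translate([78, 556, 0]) cylinder(h = 664, r = 30);
translate([752, 556, 0]) cylinder(h = 664, r = 30);
translate([240, 884, 0]) {
  translate([0, 0, 377]) cube([350, 294, 36]);
  cube([26, 26, 377]);
  translate([324, 0, 0]) cube([26, 26, 377]);
  translate([0, 268, 0]) cube([26, 26, 377]);
  translate([324, 268, 0]) cube([26, 26, 377]);
}
translate([-600, 170, 0]) {
  translate([0, 0, 377]) cube([350, 294, 36]);
  cube([26, 26, 377]);
  translate([324, 0, 0]) cube([26, 26, 377]);
  translate([0, 268, 0]) cube([26, 26, 377]);
  translate([324, 268, 0]) cube([26, 26, 377]);
}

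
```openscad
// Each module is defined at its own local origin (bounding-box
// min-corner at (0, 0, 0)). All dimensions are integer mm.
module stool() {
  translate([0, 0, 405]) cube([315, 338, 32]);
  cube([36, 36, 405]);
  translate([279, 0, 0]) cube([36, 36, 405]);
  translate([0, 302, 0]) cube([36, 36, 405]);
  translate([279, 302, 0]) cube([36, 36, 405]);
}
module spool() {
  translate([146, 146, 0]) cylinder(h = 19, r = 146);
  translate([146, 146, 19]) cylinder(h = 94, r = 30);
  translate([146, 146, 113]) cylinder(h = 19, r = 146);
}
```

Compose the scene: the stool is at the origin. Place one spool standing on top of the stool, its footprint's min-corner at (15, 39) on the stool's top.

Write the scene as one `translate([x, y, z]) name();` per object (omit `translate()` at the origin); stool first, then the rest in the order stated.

stool();
translate([15, 39, 437]) spool();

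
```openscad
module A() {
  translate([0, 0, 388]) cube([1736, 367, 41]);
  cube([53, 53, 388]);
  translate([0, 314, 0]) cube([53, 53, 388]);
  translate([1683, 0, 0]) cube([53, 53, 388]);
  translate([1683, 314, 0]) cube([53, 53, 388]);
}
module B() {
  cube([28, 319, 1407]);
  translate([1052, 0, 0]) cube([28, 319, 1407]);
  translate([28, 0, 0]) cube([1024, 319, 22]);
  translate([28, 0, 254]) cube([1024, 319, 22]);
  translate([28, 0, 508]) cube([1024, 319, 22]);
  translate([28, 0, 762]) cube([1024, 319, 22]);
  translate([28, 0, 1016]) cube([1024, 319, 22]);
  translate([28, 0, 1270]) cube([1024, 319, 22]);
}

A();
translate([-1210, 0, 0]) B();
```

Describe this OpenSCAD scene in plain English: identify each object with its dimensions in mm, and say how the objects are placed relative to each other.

A is a bench: a 1736×367 mm seat slab, 41 mm thick, top at z = 429 mm, on four 53×53 mm square legs flush with the seat corners and standing on z = 0.

B is an open bookshelf. Two side panels, each 28 mm thick, 319 mm deep and 1407 mm tall, stand 1080 mm apart (outside-to-outside). Between them sit 6 shelves, each 22 mm thick and 319 mm deep, spanning the full gap between the sides. The bottom shelf rests on the floor (its underside at z = 0) and the clear gap between one shelf's top and the next shelf's underside is 232 mm.

The bookshelf is on the floor beside the bench on its −x side.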